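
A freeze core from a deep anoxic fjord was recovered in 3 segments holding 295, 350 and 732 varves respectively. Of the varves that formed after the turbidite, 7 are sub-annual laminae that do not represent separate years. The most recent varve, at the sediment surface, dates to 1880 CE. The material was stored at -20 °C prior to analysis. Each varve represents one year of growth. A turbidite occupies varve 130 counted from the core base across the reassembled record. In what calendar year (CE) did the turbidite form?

640 CE

Total varves = 295 + 350 + 732 = 1377.
The turbidite sits at varve 130 from the core base, so 1377 − 130 = 1247 varves formed after it.
Removing the 7 false varves leaves 1247 − 7 = 1240 true varves beyond the turbidite.
The varve at the sediment surface is 1880 CE, so the turbidite dates to 1880 − 1240 = 640 CE.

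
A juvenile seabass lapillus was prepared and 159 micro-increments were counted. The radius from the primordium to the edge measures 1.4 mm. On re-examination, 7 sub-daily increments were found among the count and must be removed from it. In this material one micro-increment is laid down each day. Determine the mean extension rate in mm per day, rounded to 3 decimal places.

After corrections the count is 159 − 7 = 152 micro-increments.
1.4 mm over 152 days gives 1.4 / 152 ≈ 0.009 mm per day.

0.009 mm per day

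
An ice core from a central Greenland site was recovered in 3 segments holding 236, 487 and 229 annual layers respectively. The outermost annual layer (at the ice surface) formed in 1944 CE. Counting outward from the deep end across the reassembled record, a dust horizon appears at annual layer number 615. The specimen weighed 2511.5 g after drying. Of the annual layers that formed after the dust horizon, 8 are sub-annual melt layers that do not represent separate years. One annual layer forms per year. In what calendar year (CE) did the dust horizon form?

Total annual layers = 236 + 487 + 229 = 952.
952 − 615 = 337 annual layers lie beyond the dust horizon toward the ice surface.
337 − 8 false = 329 true annual layers after the dust horizon.
The annual layer at the ice surface is 1944 CE, so the dust horizon dates to 1944 − 329 = 1615 CE.

1615 CE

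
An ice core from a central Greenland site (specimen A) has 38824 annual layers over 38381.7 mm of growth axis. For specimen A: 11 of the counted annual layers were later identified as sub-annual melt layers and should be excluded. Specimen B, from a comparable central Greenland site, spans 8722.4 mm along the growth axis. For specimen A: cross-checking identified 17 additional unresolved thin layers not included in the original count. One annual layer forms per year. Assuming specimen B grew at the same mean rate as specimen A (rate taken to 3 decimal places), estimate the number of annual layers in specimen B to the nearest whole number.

Specimen A: after corrections the count is 38824 − 11 + 17 = 38830 annual layers.
A: Mean rate = 38381.7 mm / 38830 years ≈ 0.988 mm per year.
Specimen B: 8722.4 mm / 0.988 mm per year = 8828.34 years ≈ 8828 annual layers.

8828 annual layers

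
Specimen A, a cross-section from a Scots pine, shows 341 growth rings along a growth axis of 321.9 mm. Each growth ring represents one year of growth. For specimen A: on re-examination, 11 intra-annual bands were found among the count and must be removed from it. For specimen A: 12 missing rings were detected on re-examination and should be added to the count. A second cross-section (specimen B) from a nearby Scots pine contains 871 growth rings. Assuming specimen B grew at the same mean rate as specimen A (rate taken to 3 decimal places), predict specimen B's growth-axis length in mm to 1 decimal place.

Specimen A: after corrections the count is 341 − 11 + 12 = 342 growth rings.
A: Extension rate ≈ 321.9 / 342 = 0.941 mm per year.
Length of B = 0.941 × 871 = 819.6 mm.

819.6 mm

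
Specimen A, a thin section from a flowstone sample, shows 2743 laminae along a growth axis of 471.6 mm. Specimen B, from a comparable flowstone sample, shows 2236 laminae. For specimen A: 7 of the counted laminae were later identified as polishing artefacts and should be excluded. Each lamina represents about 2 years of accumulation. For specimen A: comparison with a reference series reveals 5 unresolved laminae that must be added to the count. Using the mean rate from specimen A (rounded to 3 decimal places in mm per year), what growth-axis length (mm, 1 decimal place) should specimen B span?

Specimen A: after corrections the count is 2743 − 7 + 5 = 2741 laminae.
Specimen A: at 2 years per lamina, 2741 × 2 = 5482 years.
A: Mean rate = 471.6 mm / 5482 years ≈ 0.086 mm per year.
Specimen B: at 2 years per lamina, 2236 × 2 = 4472 years. B's length ≈ 0.086 × 4472 = 384.6 mm.

384.6 mm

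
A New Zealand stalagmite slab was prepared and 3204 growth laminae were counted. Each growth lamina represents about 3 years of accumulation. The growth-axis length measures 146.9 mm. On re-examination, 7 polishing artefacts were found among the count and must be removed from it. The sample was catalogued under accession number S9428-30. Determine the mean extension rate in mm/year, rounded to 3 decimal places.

0.015 mm/year

Correcting the raw count gives 3204 − 7 = 3197 true growth laminae.
At 3 years per growth lamina, 3197 × 3 = 9591 years.
Extension rate ≈ 146.9 / 9591 = 0.015 mm/year.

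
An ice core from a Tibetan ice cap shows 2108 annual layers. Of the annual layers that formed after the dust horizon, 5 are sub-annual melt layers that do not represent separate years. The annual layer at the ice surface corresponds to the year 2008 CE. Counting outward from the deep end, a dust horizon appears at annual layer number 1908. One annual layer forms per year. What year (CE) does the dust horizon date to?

Between annual layer 1908 and the ice surface there are 2108 − 1908 = 200 annual layers.
Excluding 5 false annual layers: 200 − 5 = 195.
Counting back 195 years from 2008 CE places the dust horizon in 2008 − 195 = 1813 CE.

1813 CE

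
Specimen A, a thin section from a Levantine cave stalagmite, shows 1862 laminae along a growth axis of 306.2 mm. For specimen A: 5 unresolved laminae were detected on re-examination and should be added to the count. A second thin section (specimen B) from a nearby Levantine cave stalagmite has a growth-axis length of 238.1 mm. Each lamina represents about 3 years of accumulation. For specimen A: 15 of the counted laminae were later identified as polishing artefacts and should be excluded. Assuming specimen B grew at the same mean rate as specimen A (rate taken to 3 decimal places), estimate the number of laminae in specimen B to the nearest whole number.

1443 laminae

Specimen A: adjusted count: 1862 − 15 + 5 = 1852 laminae.
Specimen A: multiplying by 3 years per lamina: 1852 × 3 = 5556 years.
A: Mean rate = 306.2 mm / 5556 years ≈ 0.055 mm/year.
Specimen B: 238.1 mm / 0.055 mm per year = 4329.09 years; at 3 years per lamina that is 4329.09 / 3 ≈ 1443 laminae.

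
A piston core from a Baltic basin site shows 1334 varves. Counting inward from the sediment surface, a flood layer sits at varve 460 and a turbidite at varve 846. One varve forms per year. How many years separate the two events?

386 years

Separation: 846 − 460 = 386 varves.
At one varve per year, 386 years elapsed between them.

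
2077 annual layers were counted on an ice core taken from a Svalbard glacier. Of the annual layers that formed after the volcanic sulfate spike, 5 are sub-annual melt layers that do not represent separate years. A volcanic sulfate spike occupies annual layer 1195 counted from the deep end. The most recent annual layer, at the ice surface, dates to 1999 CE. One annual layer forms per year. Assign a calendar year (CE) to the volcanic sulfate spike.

1122 CE

The volcanic sulfate spike sits at annual layer 1195 from the deep end, so 2077 − 1195 = 882 annual layers formed after it.
Excluding 5 false annual layers: 882 − 5 = 877.
The annual layer at the ice surface is 1999 CE, so the volcanic sulfate spike dates to 1999 − 877 = 1122 CE.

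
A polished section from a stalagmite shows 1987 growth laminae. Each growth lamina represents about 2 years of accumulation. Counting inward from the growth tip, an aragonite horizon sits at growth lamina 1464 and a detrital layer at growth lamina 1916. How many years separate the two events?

904 years

1916 − 1464 = 452 growth laminae lie between the two events.
Multiplying by 2 years per growth lamina: 452 × 2 = 904 years.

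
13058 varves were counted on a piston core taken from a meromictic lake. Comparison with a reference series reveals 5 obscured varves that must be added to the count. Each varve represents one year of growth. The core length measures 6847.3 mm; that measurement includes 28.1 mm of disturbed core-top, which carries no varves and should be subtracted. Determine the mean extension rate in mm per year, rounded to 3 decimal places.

Adjusted count: 13058 + 5 = 13063 varves.
Net length = 6847.3 − 28.1 = 6819.2 mm.
Extension rate ≈ 6819.2 / 13063 = 0.522 mm per year.

0.522 mm per year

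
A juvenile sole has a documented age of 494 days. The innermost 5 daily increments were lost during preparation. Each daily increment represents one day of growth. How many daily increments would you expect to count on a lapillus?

At one daily increment per day, 494 days correspond to 494 daily increments.
494 − 5 missed = 489 daily increments expected in the prepared section.

489 daily increments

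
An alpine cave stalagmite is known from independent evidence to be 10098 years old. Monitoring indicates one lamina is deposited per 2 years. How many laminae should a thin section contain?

5049 laminae

One lamina every 2 years means 10098 / 2 = 5049 laminae.
So 5049 laminae should be present.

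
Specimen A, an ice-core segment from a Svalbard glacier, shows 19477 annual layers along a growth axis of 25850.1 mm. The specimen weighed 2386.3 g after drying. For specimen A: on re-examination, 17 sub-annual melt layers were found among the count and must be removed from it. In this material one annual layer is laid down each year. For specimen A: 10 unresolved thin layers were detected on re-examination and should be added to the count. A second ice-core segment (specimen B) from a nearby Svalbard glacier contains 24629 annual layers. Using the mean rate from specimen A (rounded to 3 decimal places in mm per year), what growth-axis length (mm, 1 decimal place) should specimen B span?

Specimen A: adjusted count: 19477 − 17 + 10 = 19470 annual layers.
A: 25850.1 mm over 19470 years gives 25850.1 / 19470 ≈ 1.328 mm/yr.
B's length ≈ 1.328 × 24629 = 32707.3 mm.

32707.3 mm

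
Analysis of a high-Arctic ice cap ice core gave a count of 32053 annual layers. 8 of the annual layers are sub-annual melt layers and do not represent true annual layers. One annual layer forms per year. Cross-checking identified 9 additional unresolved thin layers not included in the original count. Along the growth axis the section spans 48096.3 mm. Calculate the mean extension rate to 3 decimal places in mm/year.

After corrections the count is 32053 − 8 + 9 = 32054 annual layers.
Extension rate ≈ 48096.3 / 32054 = 1.500 mm/year.

1.500 mm/year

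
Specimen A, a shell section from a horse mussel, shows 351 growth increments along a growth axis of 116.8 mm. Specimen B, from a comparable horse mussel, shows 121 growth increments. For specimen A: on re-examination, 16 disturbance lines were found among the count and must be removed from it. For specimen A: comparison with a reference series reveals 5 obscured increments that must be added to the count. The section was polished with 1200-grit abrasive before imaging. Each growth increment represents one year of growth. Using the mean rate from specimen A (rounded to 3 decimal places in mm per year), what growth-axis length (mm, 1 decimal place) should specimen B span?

41.6 mm

Specimen A: correcting the raw count gives 351 − 16 + 5 = 340 true growth increments.
A: Mean rate = 116.8 mm / 340 years ≈ 0.344 mm per year.
B's length ≈ 0.344 × 121 = 41.6 mm.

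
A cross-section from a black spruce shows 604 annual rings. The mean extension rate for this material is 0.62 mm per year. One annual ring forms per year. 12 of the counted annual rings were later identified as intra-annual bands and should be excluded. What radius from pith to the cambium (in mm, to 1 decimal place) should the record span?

Adjusted count: 604 − 12 = 592 annual rings.
Predicted length = 0.62 mm/year × 592 years = 367.0 mm.

367.0 mm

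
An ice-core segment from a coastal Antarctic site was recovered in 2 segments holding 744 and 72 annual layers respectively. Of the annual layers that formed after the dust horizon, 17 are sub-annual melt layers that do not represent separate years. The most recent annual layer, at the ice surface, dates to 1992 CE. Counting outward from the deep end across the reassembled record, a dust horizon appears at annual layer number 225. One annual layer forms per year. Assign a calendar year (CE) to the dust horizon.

Total annual layers = 744 + 72 = 816.
816 − 225 = 591 annual layers lie beyond the dust horizon toward the ice surface.
Excluding 17 false annual layers: 591 − 17 = 574.
The annual layer at the ice surface is 1992 CE, so the dust horizon dates to 1992 − 574 = 1418 CE.

1418 CE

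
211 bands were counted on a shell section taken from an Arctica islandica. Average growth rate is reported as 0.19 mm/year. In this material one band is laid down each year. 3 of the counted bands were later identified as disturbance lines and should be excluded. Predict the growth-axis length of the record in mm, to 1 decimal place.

39.5 mm

Correcting the raw count gives 211 − 3 = 208 true bands.
Predicted length = 0.19 mm/year × 208 years = 39.5 mm.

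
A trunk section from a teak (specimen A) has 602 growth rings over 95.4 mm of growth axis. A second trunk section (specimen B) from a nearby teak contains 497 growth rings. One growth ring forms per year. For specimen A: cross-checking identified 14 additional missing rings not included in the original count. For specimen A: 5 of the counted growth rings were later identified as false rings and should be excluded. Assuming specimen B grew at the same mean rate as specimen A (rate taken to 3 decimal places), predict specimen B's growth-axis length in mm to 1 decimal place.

Specimen A: adjusted count: 602 − 5 + 14 = 611 growth rings.
A: Extension rate ≈ 95.4 / 611 = 0.156 mm/yr.
Length of B = 0.156 × 497 = 77.5 mm.

77.5 mm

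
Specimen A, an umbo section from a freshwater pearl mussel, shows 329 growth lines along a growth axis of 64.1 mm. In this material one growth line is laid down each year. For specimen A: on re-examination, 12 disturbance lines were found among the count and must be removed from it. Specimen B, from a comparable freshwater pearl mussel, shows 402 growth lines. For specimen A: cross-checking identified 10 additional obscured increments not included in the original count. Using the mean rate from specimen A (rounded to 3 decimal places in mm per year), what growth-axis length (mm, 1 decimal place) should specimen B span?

78.8 mm

Specimen A: correcting the raw count gives 329 − 12 + 10 = 327 true growth lines.
A: Mean rate = 64.1 mm / 327 years ≈ 0.196 mm per year.
B's length ≈ 0.196 × 402 = 78.8 mm.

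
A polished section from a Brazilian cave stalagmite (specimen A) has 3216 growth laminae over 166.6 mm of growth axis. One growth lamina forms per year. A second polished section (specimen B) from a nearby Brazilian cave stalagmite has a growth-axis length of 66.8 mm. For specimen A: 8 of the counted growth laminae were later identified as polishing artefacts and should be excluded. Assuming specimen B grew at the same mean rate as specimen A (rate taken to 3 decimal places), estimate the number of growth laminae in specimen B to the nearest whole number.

Specimen A: true growth lamina count = 3216 − 8 = 3208.
A: Mean rate = 166.6 mm / 3208 years ≈ 0.052 mm per year.
B spans 66.8 / 0.052 = 1284.62 years ≈ 1285 growth laminae.

1285 growth laminae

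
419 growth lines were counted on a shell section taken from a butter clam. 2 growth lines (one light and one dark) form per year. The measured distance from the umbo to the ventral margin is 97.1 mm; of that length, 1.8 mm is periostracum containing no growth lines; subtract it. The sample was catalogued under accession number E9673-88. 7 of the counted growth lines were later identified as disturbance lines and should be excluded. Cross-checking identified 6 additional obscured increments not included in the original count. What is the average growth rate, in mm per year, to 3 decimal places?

True growth line count = 419 − 7 + 6 = 418.
Dividing by 2 growth lines per year: 418 / 2 = 209 years.
Net length = 97.1 − 1.8 = 95.3 mm.
Mean rate = 95.3 mm / 209 years ≈ 0.456 mm per year.

0.456 mm per year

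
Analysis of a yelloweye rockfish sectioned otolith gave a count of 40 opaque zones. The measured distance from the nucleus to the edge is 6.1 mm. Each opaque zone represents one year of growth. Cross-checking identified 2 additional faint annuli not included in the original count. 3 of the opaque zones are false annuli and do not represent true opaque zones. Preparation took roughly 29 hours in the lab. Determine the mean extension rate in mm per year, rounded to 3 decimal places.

Adjusted count: 40 − 3 + 2 = 39 opaque zones.
Extension rate ≈ 6.1 / 39 = 0.156 mm per year.

0.156 mm per year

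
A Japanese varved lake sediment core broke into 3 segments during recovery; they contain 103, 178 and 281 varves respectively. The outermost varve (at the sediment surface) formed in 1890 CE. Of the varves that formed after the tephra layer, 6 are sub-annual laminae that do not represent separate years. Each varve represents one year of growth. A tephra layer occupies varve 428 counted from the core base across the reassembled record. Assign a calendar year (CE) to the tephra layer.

1762 CE

Total varves = 103 + 178 + 281 = 562.
562 − 428 = 134 varves lie beyond the tephra layer toward the sediment surface.
134 − 6 false = 128 true varves after the tephra layer.
The varve at the sediment surface is 1890 CE, so the tephra layer dates to 1890 − 128 = 1762 CE.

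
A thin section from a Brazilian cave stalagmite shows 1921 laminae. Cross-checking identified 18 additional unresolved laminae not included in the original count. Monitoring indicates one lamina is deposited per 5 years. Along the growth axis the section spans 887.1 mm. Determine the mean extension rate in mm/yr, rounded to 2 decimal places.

After corrections the count is 1921 + 18 = 1939 laminae.
At 5 years per lamina, 1939 × 5 = 9695 years.
Extension rate ≈ 887.1 / 9695 = 0.09 mm/yr.

0.09 mm/yr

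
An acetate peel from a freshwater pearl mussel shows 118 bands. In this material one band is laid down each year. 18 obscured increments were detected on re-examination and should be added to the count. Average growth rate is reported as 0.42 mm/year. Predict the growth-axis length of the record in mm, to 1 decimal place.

Adjusted count: 118 + 18 = 136 bands.
Length ≈ 0.42 × 136 = 57.1 mm.

57.1 mm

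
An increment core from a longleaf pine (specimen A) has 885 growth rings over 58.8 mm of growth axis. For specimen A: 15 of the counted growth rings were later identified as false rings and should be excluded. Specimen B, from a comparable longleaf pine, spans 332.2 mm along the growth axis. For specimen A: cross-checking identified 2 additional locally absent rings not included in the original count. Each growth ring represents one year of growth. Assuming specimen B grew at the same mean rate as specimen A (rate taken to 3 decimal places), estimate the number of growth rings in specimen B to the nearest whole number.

Specimen A: after corrections the count is 885 − 15 + 2 = 872 growth rings.
A: 58.8 mm over 872 years gives 58.8 / 872 ≈ 0.067 mm per year.
For B, 332.2 / 0.067 = 4958.21 years ≈ 4958 growth rings.

4958 growth rings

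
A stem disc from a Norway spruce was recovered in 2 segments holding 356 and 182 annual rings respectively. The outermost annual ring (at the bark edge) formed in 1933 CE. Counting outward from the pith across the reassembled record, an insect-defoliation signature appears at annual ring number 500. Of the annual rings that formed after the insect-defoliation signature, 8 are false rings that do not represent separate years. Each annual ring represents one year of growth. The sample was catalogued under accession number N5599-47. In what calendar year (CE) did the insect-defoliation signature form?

1903 CE

Total annual rings = 356 + 182 = 538.
The insect-defoliation signature sits at annual ring 500 from the pith, so 538 − 500 = 38 annual rings formed after it.
38 − 8 false = 30 true annual rings after the insect-defoliation signature.
1933 − 30 = 1903 CE.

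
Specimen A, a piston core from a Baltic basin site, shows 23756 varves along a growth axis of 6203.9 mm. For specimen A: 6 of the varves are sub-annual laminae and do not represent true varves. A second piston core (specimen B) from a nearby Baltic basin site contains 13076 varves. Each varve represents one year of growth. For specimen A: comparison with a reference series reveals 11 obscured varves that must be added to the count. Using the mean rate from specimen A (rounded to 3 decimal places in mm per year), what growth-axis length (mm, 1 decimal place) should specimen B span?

Specimen A: correcting the raw count gives 23756 − 6 + 11 = 23761 true varves.
A: 6203.9 mm over 23761 years gives 6203.9 / 23761 ≈ 0.261 mm/yr.
For B, 0.261 mm/year × 13076 years = 3412.8 mm.

3412.8 mm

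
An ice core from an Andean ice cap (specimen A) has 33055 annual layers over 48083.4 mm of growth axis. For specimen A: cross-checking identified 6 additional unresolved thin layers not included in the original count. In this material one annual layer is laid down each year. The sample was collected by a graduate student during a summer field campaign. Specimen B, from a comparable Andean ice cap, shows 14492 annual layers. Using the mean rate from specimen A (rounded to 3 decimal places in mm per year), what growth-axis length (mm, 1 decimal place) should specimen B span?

Specimen A: correcting the raw count gives 33055 + 6 = 33061 true annual layers.
A: Extension rate ≈ 48083.4 / 33061 = 1.454 mm/yr.
Length of B = 1.454 × 14492 = 21071.4 mm.

21071.4 mm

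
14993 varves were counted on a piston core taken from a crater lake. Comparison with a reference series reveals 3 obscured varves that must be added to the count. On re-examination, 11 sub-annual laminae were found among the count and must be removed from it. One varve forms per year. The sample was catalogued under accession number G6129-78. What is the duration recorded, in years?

After corrections the count is 14993 − 11 + 3 = 14985 varves.
At one varve per year, that is 14985 years.

14985 years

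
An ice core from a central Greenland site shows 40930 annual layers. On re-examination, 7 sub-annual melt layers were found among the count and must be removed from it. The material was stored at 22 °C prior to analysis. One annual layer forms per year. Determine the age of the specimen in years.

True annual layer count = 40930 − 7 = 40923.
At one annual layer per year, that is 40923 years.

40923 yr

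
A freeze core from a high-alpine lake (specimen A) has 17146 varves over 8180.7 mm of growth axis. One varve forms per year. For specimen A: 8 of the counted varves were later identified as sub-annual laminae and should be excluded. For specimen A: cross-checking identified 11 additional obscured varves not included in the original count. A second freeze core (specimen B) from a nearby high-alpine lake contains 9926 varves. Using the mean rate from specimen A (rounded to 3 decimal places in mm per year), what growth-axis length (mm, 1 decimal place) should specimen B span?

4734.7 mm

Specimen A: correcting the raw count gives 17146 − 8 + 11 = 17149 true varves.
A: Mean rate = 8180.7 mm / 17149 years ≈ 0.477 mm/yr.
For B, 0.477 mm/year × 9926 years = 4734.7 mm.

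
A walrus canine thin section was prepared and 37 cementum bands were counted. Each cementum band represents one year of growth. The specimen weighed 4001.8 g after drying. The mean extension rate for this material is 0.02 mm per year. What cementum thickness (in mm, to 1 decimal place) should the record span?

37 years of growth are recorded.
37 years at 0.02 mm/year gives 0.02 × 37 = 0.7 mm.

0.7 mm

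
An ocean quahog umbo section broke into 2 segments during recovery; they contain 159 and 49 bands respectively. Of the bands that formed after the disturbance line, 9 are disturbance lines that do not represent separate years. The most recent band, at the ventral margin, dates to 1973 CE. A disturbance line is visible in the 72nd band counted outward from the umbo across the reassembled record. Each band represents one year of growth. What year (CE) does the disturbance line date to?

Total bands = 159 + 49 = 208.
The disturbance line sits at band 72 from the umbo, so 208 − 72 = 136 bands formed after it.
Removing the 9 false bands leaves 136 − 9 = 127 true bands beyond the disturbance line.
Counting back 127 years from 1973 CE places the disturbance line in 1973 − 127 = 1846 CE.

1846 CE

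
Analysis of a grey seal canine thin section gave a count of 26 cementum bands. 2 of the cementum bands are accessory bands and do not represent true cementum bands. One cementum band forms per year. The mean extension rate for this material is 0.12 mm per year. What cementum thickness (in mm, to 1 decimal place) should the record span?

After corrections the count is 26 − 2 = 24 cementum bands.
24 years at 0.12 mm/year gives 0.12 × 24 = 2.9 mm.

2.9 mm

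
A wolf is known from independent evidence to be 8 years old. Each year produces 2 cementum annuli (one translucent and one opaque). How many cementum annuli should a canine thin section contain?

8 years at 2 cementum annuli per year gives 8 × 2 = 16 cementum annuli.
So 16 cementum annuli should be present.

16 cementum annuli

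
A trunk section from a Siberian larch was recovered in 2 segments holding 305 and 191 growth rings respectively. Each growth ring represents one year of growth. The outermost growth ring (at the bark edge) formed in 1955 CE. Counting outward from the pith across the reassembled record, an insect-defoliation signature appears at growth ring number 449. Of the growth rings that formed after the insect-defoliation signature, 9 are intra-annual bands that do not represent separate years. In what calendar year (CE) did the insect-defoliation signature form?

Total growth rings = 305 + 191 = 496.
Between growth ring 449 and the bark edge there are 496 − 449 = 47 growth rings.
Excluding 9 false growth rings: 47 − 9 = 38.
1955 − 38 = 1917 CE.

1917 CE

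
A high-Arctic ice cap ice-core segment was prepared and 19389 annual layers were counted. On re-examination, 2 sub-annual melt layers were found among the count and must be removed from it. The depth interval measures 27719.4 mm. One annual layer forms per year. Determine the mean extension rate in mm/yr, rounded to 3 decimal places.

1.430 mm/yr

Correcting the raw count gives 19389 − 2 = 19387 true annual layers.
Extension rate ≈ 27719.4 / 19387 = 1.430 mm/yr.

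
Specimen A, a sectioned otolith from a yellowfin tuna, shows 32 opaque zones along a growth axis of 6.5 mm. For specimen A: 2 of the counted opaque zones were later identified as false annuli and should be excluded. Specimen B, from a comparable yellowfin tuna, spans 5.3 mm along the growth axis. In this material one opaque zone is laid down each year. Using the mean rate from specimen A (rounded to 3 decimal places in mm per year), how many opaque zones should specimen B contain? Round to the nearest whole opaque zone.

24 opaque zones

Specimen A: true opaque zone count = 32 − 2 = 30.
A: Mean rate = 6.5 mm / 30 years ≈ 0.217 mm/year.
Specimen B: 5.3 mm / 0.217 mm per year = 24.42 years ≈ 24 opaque zones.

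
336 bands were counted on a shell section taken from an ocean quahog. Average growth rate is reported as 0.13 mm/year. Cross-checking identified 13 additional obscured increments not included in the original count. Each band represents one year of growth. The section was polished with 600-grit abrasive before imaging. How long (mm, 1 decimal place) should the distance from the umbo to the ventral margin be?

Adjusted count: 336 + 13 = 349 bands.
Predicted length = 0.13 mm/year × 349 years = 45.4 mm.

45.4 mm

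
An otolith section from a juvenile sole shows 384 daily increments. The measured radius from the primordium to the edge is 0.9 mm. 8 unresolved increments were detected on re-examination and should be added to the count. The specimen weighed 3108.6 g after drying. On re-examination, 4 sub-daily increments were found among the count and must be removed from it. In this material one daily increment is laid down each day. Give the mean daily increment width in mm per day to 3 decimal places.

True daily increment count = 384 − 4 + 8 = 388.
Mean rate = 0.9 mm / 388 days ≈ 0.002 mm per day.

0.002 mm per day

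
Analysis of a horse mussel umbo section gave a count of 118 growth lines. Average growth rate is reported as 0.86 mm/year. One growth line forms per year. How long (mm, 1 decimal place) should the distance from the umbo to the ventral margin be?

The record spans 118 years at 0.86 mm per year.
118 years at 0.86 mm/year gives 0.86 × 118 = 101.5 mm.

101.5 mm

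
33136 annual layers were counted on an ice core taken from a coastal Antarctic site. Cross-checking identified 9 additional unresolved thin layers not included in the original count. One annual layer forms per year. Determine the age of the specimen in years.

Adjusted count: 33136 + 9 = 33145 annual layers.
With a one-to-one annual layer periodicity this is 33145 years.

33145 years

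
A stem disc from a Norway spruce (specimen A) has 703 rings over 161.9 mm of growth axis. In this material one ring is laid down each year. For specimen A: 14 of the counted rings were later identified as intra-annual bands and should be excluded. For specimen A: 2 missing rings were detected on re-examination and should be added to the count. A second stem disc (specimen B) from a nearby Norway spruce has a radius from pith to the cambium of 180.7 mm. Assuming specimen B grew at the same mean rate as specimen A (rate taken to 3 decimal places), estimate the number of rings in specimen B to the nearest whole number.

Specimen A: after corrections the count is 703 − 14 + 2 = 691 rings.
A: Mean rate = 161.9 mm / 691 years ≈ 0.234 mm per year.
B spans 180.7 / 0.234 = 772.22 years ≈ 772 rings.

772 rings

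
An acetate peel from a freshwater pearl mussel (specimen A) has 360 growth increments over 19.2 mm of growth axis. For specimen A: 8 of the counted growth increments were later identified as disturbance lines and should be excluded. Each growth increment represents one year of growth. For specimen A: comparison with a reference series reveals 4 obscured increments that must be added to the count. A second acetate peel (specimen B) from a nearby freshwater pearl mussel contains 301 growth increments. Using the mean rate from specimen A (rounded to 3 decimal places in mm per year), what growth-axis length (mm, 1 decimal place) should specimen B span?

16.3 mm

Specimen A: after corrections the count is 360 − 8 + 4 = 356 growth increments.
A: Extension rate ≈ 19.2 / 356 = 0.054 mm per year.
B's length ≈ 0.054 × 301 = 16.3 mm.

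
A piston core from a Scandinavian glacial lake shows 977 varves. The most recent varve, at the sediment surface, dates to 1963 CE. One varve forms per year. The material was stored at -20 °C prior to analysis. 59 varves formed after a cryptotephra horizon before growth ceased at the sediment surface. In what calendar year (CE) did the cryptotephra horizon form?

There are 59 varves younger than the cryptotephra horizon.
The varve at the sediment surface is 1963 CE, so the cryptotephra horizon dates to 1963 − 59 = 1904 CE.

1904 CE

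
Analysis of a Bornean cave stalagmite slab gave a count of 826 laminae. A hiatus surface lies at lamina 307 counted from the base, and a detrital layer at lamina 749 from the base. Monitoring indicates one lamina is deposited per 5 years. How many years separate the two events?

749 − 307 = 442 laminae lie between the two events.
442 laminae at 5 years each span 442 × 5 = 2210 years.

2210 yr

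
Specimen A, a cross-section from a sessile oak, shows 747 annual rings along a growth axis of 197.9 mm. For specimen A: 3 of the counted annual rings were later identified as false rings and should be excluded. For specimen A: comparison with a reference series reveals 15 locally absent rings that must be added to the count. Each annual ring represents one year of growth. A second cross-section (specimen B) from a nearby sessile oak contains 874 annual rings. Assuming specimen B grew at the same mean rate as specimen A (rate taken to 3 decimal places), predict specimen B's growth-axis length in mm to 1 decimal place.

228.1 mm

Specimen A: true annual ring count = 747 − 3 + 15 = 759.
A: Mean rate = 197.9 mm / 759 years ≈ 0.261 mm/year.
Length of B = 0.261 × 874 = 228.1 mm.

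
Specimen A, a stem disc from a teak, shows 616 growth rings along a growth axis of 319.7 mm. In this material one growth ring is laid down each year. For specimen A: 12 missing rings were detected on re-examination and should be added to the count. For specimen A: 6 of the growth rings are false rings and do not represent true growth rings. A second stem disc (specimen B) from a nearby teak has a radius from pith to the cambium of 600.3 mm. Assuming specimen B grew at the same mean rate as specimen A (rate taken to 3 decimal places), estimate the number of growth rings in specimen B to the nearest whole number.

1168 growth rings

Specimen A: true growth ring count = 616 − 6 + 12 = 622.
A: Mean rate = 319.7 mm / 622 years ≈ 0.514 mm per year.
For B, 600.3 / 0.514 = 1167.90 years ≈ 1168 growth rings.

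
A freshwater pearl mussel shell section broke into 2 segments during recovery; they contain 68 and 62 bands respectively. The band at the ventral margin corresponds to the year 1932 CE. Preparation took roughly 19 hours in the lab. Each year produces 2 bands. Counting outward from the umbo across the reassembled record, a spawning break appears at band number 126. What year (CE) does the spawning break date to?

Total bands = 68 + 62 = 130.
The spawning break sits at band 126 from the umbo, so 130 − 126 = 4 bands formed after it.
4 bands at 2 per year is 4 / 2 = 2 years.
The band at the ventral margin is 1932 CE, so the spawning break dates to 1932 − 2 = 1930 CE.

1930 CE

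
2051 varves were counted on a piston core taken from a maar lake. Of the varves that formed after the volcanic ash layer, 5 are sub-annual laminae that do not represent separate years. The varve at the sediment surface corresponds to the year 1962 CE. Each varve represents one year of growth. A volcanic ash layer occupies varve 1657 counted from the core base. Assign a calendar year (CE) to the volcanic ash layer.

2051 − 1657 = 394 varves lie beyond the volcanic ash layer toward the sediment surface.
394 − 5 false = 389 true varves after the volcanic ash layer.
1962 − 389 = 1573 CE.

1573 CE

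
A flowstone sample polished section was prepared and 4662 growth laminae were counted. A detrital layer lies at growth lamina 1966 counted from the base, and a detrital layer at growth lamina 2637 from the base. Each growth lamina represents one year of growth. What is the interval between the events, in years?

2637 − 1966 = 671 growth laminae lie between the two events.
One growth lamina per year makes the interval 671 years.

671 years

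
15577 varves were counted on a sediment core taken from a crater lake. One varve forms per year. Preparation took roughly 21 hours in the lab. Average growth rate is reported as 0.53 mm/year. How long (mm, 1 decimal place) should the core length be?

8255.8 mm

15577 years of growth are recorded.
Predicted length = 0.53 mm/year × 15577 years = 8255.8 mm.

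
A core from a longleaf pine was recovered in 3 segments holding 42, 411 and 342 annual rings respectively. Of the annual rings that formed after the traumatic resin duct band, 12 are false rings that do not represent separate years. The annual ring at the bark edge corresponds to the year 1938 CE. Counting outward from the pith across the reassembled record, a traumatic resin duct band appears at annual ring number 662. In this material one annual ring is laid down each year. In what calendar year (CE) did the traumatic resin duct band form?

Total annual rings = 42 + 411 + 342 = 795.
795 − 662 = 133 annual rings lie beyond the traumatic resin duct band toward the bark edge.
133 − 12 false = 121 true annual rings after the traumatic resin duct band.
1938 − 121 = 1817 CE.

1817 CE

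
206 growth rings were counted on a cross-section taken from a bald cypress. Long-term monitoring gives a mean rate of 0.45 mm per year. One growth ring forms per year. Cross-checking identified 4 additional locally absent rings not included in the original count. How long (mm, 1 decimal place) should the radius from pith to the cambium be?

94.5 mm

After corrections the count is 206 + 4 = 210 growth rings.
Length ≈ 0.45 × 210 = 94.5 mm.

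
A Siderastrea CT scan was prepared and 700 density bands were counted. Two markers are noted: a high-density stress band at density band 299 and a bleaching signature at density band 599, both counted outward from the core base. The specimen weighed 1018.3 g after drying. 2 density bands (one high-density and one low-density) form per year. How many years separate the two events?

Separation: 599 − 299 = 300 density bands.
Dividing by 2 density bands per year: 300 / 2 = 150 years.

150 yr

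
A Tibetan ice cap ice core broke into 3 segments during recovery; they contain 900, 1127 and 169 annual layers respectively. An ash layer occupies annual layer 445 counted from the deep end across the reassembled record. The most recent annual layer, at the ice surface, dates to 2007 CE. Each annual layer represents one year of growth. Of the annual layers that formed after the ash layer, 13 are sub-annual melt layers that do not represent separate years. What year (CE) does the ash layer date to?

269 CE

Total annual layers = 900 + 1127 + 169 = 2196.
Between annual layer 445 and the ice surface there are 2196 − 445 = 1751 annual layers.
Excluding 13 false annual layers: 1751 − 13 = 1738.
2007 − 1738 = 269 CE.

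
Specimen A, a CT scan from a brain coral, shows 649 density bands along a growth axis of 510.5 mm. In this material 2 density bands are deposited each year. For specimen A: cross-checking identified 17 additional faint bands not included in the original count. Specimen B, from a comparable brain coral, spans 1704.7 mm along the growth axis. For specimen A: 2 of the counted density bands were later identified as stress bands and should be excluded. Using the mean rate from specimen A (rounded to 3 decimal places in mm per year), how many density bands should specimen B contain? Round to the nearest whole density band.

2217 density bands

Specimen A: after corrections the count is 649 − 2 + 17 = 664 density bands.
Specimen A: dividing by 2 density bands per year: 664 / 2 = 332 years.
A: Extension rate ≈ 510.5 / 332 = 1.538 mm/yr.
For B, 1704.7 / 1.538 = 1108.39 years; at 2 density bands per year that is 1108.39 × 2 ≈ 2217 density bands.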